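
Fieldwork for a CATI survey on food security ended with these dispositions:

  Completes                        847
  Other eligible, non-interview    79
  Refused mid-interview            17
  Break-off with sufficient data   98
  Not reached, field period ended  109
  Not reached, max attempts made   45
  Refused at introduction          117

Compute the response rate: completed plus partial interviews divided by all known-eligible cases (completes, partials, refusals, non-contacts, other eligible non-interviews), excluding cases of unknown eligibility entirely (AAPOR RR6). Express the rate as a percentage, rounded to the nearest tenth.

72.0%

Refusals = 117 + 17 = 134
Non-contacts = 109 + 45 = 154
Numerator = 847 + 98 = 945
Denom = 847 + 98 + 134 + 154 + 79 = 1312
RR6 = 945 / 1312 = 0.7203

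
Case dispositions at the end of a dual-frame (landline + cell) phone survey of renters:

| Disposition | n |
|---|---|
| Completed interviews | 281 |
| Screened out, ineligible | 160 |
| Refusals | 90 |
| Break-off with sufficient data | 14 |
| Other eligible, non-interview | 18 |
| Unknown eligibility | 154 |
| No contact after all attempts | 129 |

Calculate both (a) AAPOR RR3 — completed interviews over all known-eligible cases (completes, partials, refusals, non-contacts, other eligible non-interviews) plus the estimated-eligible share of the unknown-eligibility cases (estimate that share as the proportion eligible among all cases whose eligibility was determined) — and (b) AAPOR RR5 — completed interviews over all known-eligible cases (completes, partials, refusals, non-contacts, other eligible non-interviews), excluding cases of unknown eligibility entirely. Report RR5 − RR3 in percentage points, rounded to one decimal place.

Numerator → 281
Eligible (known) → 281 + 14 + 90 + 129 + 18 = 532
e = 532 / (532 + 160) = 532 / 692 = 0.7688
Estimated eligible among unknowns → 0.7688 × 154 = 118.40
Denominator → 532 + 118.40 = 650.40
RR3 = 281 / 650.40 = 0.4320
Denominator → 281 + 14 + 90 + 129 + 18 = 532
RR5 = 281 / 532 = 0.5282
Difference = 52.82 − 43.20 = 9.62 percentage points

9.6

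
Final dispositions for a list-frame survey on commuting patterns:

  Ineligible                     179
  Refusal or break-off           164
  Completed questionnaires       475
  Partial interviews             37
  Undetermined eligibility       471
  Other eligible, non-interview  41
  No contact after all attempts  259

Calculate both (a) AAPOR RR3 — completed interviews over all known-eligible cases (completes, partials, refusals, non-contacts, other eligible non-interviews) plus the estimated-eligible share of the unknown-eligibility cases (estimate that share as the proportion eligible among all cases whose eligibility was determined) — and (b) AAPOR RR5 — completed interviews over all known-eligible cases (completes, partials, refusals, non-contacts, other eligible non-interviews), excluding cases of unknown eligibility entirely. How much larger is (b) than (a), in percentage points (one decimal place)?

Top = 475
Determined eligible = 475 + 37 + 164 + 259 + 41 = 976
e = 976 / (976 + 179) = 976 / 1155 = 0.8450
Eligible share of unknowns = 0.8450 × 471 = 398.00
Base = 976 + 398.00 = 1374.00
RR3 = 475 / 1374.00 = 0.3457
Base = 475 + 37 + 164 + 259 + 41 = 976
RR5 = 475 / 976 = 0.4867
Difference = 48.67 − 34.57 = 14.10 percentage points

14.1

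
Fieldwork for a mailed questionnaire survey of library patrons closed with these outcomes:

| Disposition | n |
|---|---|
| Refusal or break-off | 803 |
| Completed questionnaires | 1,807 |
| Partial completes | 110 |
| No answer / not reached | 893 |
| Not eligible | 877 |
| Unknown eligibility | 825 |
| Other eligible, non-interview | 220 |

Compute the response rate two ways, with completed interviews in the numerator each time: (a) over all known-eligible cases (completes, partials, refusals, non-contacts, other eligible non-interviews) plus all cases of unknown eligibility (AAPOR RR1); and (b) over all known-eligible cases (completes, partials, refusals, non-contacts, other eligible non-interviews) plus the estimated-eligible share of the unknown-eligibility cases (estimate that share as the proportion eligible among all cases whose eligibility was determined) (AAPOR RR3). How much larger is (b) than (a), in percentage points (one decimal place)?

Numerator: 1807
Base: 1807 + 110 + 803 + 893 + 220 + 825 = 4658
RR1 = 1807 / 4658 = 0.3879
Eligible (known): 1807 + 110 + 803 + 893 + 220 = 3833
e = 3833 / (3833 + 877) = 3833 / 4710 = 0.8138
e × U: 0.8138 × 825 = 671.38
Base: 3833 + 671.38 = 4504.38
RR3 = 1807 / 4504.38 = 0.4012
Difference = 40.12 − 38.79 = 1.33 percentage points

1.3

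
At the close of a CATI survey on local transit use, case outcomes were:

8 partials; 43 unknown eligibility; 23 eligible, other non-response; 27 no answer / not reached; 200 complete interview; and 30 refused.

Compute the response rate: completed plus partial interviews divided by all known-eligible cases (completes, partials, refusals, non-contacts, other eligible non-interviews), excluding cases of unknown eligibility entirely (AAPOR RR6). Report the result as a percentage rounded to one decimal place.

72.2%

Numerator = 200 + 8 = 208
Denominator = 200 + 8 + 30 + 27 + 23 = 288
RR6 = 208 / 288 = 0.7222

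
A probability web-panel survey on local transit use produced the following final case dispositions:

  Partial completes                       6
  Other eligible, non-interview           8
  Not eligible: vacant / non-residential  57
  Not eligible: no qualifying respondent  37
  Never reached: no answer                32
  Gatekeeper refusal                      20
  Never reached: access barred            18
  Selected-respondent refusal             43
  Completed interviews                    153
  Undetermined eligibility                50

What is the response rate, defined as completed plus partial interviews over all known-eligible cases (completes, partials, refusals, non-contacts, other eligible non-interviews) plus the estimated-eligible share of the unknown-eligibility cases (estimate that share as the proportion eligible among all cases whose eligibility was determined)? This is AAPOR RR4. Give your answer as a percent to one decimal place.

Refusals = 20 + 43 = 63
Non-contacts = 32 + 18 = 50
Screened out, ineligible = 37 + 57 = 94
Top = 153 + 6 = 159
Known eligible = 153 + 6 + 63 + 50 + 8 = 280
e = 280 / (280 + 94) = 280 / 374 = 0.7487
Eligible share of unknowns = 0.7487 × 50 = 37.44
Denominator = 280 + 37.44 = 317.44
RR4 = 159 / 317.44 = 0.5009

50.1%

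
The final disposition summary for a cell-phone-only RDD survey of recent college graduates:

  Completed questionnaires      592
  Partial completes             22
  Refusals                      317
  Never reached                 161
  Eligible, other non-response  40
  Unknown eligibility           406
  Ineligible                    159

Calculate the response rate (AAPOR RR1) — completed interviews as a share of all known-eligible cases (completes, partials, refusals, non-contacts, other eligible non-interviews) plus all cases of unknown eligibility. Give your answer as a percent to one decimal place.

38.5%

Numerator = 592
Denominator = 592 + 22 + 317 + 161 + 40 + 406 = 1538
RR1 = 592 / 1538 = 0.3849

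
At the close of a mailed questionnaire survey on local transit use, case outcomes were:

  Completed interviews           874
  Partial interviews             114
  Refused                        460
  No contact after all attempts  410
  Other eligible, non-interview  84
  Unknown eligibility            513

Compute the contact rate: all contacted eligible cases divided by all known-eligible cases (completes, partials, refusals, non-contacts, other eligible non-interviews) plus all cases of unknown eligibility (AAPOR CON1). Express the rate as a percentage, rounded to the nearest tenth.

Numerator = 874 + 114 + 460 + 84 = 1532
Base = 874 + 114 + 460 + 410 + 84 + 513 = 2455
CON1 = 1532 / 2455 = 0.6240

62.4%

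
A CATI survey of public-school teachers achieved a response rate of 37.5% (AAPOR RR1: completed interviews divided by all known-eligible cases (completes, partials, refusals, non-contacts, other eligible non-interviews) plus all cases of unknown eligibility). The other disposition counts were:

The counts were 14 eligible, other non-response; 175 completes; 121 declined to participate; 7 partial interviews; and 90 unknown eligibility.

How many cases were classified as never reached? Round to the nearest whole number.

RR1 = 175 / D = 0.375
D = 175 / 0.375 = 466.7
Remaining denominator categories sum to 407
never reached = 466.7 − 407 ≈ 60

60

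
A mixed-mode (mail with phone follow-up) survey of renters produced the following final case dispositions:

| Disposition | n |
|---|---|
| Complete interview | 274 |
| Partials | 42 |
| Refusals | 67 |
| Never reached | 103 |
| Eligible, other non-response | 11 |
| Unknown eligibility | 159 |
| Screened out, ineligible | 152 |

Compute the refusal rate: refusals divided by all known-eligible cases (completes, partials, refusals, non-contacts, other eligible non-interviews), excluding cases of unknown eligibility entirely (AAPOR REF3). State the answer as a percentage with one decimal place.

13.5%

Numerator: 67
Denominator: 274 + 42 + 67 + 103 + 11 = 497
REF3 = 67 / 497 = 0.1348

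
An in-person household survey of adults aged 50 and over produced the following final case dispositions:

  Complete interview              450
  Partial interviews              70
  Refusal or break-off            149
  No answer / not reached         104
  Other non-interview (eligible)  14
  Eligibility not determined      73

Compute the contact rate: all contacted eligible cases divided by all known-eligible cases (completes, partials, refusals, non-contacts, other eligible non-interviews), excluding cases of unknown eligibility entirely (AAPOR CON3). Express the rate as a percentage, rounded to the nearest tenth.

Num = 450 + 70 + 149 + 14 = 683
Denom = 450 + 70 + 149 + 104 + 14 = 787
CON3 = 683 / 787 = 0.8679

86.8%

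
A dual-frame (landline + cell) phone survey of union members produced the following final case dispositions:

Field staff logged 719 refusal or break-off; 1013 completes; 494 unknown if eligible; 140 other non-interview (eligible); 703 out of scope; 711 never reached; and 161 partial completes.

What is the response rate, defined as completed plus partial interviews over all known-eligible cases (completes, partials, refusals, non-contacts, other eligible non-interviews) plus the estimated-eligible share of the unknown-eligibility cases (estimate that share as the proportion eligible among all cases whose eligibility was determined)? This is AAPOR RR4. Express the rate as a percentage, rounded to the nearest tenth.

37.4%

Top: 1013 + 161 = 1174
Known eligible: 1013 + 161 + 719 + 711 + 140 = 2744
e = 2744 / (2744 + 703) = 2744 / 3447 = 0.7961
Eligible share of unknowns: 0.7961 × 494 = 393.27
Base: 2744 + 393.27 = 3137.27
RR4 = 1174 / 3137.27 = 0.3742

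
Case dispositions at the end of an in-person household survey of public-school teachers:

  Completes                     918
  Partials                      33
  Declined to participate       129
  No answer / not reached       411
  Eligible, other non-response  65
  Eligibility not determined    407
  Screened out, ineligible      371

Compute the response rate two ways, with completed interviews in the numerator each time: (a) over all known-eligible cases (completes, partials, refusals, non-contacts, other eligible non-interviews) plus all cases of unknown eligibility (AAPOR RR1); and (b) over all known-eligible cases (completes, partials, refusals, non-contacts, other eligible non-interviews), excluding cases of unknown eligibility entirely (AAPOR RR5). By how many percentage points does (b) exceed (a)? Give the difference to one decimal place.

12.2

Top → 918
Denom → 918 + 33 + 129 + 411 + 65 + 407 = 1963
RR1 = 918 / 1963 = 0.4677
Denom → 918 + 33 + 129 + 411 + 65 = 1556
RR5 = 918 / 1556 = 0.5900
Difference = 59.00 − 46.77 = 12.23 percentage points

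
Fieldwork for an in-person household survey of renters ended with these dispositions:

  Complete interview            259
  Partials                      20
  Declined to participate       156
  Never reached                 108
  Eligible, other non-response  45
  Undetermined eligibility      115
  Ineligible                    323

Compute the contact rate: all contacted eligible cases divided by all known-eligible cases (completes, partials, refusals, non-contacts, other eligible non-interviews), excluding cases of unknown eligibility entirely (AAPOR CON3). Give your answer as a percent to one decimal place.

Num → 259 + 20 + 156 + 45 = 480
Base → 259 + 20 + 156 + 108 + 45 = 588
CON3 = 480 / 588 = 0.8163

81.6%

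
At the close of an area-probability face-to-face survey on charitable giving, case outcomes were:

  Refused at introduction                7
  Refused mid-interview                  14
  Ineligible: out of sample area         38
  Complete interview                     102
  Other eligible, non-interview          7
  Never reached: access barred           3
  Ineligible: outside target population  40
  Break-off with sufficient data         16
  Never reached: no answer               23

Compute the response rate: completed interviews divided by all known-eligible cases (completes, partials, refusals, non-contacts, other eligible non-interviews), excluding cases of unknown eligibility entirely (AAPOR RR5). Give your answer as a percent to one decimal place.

59.3%

Refusals = 7 + 14 = 21
Non-contacts = 23 + 3 = 26
Not eligible = 40 + 38 = 78
Num: 102
Denom: 102 + 16 + 21 + 26 + 7 = 172
RR5 = 102 / 172 = 0.5930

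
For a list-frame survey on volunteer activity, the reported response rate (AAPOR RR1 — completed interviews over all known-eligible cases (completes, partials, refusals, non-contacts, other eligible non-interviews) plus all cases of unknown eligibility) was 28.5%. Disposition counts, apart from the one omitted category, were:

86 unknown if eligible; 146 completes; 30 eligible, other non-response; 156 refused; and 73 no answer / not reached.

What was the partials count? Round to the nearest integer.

21

RR1 = 146 / D = 0.285
D = 146 / 0.285 = 512.3
Remaining denominator categories sum to 491
partials = 512.3 − 491 ≈ 21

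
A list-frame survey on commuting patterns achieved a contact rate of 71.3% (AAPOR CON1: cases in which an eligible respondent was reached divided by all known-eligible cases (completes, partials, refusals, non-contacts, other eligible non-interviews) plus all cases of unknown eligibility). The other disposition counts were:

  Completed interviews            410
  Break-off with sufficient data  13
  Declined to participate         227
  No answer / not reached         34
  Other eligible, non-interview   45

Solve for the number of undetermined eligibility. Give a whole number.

246

Numerator → 410 + 13 + 227 + 45 = 695
CON1 = 695 / D = 0.713
D = 695 / 0.713 = 974.8
Remaining denominator categories sum to 729
undetermined eligibility = 974.8 − 729 ≈ 246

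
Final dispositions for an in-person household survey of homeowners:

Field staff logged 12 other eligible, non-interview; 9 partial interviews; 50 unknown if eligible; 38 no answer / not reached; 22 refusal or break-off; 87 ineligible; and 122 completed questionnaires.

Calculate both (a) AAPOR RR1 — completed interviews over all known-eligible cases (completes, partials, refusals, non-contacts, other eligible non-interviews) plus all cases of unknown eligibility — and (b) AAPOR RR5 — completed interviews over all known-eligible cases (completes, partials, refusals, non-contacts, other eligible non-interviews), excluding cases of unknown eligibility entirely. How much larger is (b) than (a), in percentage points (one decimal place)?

Numerator = 122
Denom = 122 + 9 + 22 + 38 + 12 + 50 = 253
RR1 = 122 / 253 = 0.4822
Denom = 122 + 9 + 22 + 38 + 12 = 203
RR5 = 122 / 203 = 0.6010
Difference = 60.10 − 48.22 = 11.88 percentage points

11.9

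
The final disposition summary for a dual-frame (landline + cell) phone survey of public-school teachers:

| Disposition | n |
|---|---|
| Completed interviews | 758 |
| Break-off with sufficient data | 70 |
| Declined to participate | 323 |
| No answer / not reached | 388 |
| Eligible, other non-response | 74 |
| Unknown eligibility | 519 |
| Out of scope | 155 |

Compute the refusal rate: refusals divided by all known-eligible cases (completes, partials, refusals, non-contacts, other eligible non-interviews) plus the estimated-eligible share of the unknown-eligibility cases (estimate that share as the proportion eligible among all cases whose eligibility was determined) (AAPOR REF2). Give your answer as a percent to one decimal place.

Numerator = 323
Determined eligible = 758 + 70 + 323 + 388 + 74 = 1613
e = 1613 / (1613 + 155) = 1613 / 1768 = 0.9123
Eligible share of unknowns = 0.9123 × 519 = 473.48
Denom = 1613 + 473.48 = 2086.48
REF2 = 323 / 2086.48 = 0.1548

15.5%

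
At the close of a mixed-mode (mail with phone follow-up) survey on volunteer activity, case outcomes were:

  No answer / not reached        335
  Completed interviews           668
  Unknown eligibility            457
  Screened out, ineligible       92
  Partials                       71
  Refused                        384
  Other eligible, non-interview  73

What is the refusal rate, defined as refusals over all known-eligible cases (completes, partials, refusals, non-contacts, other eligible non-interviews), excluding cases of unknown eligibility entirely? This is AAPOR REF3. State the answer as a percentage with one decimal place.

Top: 384
Denominator: 668 + 71 + 384 + 335 + 73 = 1531
REF3 = 384 / 1531 = 0.2508

25.1%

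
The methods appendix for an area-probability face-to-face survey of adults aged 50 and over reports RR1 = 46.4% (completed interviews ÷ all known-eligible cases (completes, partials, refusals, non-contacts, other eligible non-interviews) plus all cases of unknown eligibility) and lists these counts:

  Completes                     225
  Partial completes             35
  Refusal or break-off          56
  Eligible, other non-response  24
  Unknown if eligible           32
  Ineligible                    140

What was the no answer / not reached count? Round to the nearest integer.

113

RR1 = 225 / D = 0.464
D = 225 / 0.464 = 484.9
Rest of base = 372
no answer / not reached = 484.9 − 372 ≈ 113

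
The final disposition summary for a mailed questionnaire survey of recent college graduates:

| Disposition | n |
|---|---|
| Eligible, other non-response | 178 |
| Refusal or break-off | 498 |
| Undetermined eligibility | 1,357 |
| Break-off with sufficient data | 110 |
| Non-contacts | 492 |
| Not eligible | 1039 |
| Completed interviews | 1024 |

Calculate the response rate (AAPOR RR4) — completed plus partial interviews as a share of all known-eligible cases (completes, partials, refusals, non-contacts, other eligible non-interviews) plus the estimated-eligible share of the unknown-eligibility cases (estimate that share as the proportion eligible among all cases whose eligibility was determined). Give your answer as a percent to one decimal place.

35.0%

Numerator = 1024 + 110 = 1134
Eligible (known) = 1024 + 110 + 498 + 492 + 178 = 2302
e = 2302 / (2302 + 1039) = 2302 / 3341 = 0.6890
Estimated eligible among unknowns = 0.6890 × 1357 = 934.97
Denom = 2302 + 934.97 = 3236.97
RR4 = 1134 / 3236.97 = 0.3503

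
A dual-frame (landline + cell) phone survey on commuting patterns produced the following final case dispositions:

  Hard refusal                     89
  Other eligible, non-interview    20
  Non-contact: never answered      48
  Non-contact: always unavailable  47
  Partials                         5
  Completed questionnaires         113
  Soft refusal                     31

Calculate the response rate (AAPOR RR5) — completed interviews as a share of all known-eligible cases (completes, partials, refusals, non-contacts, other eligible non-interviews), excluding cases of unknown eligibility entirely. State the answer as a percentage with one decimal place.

Refusal or break-off = 89 + 31 = 120
Never reached = 48 + 47 = 95
Numerator: 113
Denominator: 113 + 5 + 120 + 95 + 20 = 353
RR5 = 113 / 353 = 0.3201

32.0%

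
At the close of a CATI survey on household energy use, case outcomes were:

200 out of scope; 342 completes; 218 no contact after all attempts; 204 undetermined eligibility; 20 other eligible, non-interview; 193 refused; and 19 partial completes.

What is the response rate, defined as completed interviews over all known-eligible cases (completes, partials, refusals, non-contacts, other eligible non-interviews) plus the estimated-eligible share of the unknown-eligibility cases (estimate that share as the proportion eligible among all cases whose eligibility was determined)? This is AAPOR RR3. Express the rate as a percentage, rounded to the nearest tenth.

Numerator → 342
Known eligible → 342 + 19 + 193 + 218 + 20 = 792
e = 792 / (792 + 200) = 792 / 992 = 0.7984
e × U → 0.7984 × 204 = 162.87
Denominator → 792 + 162.87 = 954.87
RR3 = 342 / 954.87 = 0.3582

35.8%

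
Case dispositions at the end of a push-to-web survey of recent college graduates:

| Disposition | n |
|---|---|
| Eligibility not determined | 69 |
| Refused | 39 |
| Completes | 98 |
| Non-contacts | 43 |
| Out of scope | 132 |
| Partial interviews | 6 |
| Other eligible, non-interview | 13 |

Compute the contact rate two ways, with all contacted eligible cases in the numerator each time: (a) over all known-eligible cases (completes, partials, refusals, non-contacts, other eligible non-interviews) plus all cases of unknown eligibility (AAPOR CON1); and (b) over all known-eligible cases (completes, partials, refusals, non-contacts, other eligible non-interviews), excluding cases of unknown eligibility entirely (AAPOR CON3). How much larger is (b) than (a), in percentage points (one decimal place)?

Numerator → 98 + 6 + 39 + 13 = 156
Denom → 98 + 6 + 39 + 43 + 13 + 69 = 268
CON1 = 156 / 268 = 0.5821
Denom → 98 + 6 + 39 + 43 + 13 = 199
CON3 = 156 / 199 = 0.7839
Difference = 78.39 − 58.21 = 20.18 percentage points

20.2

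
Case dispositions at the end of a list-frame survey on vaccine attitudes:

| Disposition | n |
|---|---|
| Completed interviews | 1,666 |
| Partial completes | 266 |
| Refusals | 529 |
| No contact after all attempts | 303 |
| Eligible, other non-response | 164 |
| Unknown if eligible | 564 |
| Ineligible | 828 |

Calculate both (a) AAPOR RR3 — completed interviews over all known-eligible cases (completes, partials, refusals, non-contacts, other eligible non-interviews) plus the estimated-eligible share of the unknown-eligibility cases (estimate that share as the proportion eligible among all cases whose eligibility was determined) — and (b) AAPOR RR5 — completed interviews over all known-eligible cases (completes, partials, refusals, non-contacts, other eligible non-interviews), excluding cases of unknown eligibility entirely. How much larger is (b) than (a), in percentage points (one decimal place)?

7.4

Numerator: 1666
Determined eligible: 1666 + 266 + 529 + 303 + 164 = 2928
e = 2928 / (2928 + 828) = 2928 / 3756 = 0.7796
Eligible share of unknowns: 0.7796 × 564 = 439.69
Denom: 2928 + 439.69 = 3367.69
RR3 = 1666 / 3367.69 = 0.4947
Denom: 1666 + 266 + 529 + 303 + 164 = 2928
RR5 = 1666 / 2928 = 0.5690
Difference = 56.90 − 49.47 = 7.43 percentage points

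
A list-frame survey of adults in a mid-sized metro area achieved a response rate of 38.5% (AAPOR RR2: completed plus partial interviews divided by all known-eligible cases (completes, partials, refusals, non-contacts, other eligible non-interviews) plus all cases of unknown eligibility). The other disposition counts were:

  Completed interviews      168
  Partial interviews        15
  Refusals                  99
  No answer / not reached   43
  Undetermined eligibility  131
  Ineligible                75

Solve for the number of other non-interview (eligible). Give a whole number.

19

Top → 168 + 15 = 183
RR2 = 183 / D = 0.385
D = 183 / 0.385 = 475.3
Rest of base = 456
other non-interview (eligible) = 475.3 − 456 ≈ 19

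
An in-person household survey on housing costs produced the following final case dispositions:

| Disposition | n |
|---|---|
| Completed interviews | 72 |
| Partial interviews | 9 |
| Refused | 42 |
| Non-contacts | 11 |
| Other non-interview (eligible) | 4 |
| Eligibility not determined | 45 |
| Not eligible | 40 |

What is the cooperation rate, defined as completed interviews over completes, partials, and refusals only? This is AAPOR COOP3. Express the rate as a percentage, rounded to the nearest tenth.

58.5%

Num → 72
Denom → 72 + 9 + 42 = 123
COOP3 = 72 / 123 = 0.5854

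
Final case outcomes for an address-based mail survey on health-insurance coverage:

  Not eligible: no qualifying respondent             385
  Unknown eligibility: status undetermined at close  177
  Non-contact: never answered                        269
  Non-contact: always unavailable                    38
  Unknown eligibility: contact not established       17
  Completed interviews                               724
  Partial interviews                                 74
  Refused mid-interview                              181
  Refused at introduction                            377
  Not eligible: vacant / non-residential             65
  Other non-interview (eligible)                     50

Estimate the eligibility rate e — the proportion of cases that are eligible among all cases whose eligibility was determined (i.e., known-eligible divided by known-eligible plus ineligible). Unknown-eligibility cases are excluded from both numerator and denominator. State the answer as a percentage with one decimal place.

Refusal or break-off = 377 + 181 = 558
No contact after all attempts = 269 + 38 = 307
Unknown if eligible = 17 + 177 = 194
Ineligible = 385 + 65 = 450
Eligible (known) → 724 + 74 + 558 + 307 + 50 = 1713
e = 1713 / (1713 + 450) = 1713 / 2163 = 0.7920

79.2%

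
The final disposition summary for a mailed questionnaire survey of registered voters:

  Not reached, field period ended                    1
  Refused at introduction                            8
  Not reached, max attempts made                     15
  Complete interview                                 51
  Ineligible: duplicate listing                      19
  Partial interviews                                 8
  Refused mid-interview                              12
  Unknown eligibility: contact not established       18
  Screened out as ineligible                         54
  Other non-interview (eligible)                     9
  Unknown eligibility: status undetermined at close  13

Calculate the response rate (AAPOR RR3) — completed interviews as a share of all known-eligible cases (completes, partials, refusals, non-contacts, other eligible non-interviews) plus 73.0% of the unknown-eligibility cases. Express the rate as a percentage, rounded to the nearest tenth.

40.3%

Refusal or break-off = 8 + 12 = 20
Never reached = 1 + 15 = 16
Unknown eligibility = 18 + 13 = 31
Out of scope = 54 + 19 = 73
Top: 51
Determined eligible: 51 + 8 + 20 + 16 + 9 = 104
Estimated eligible among unknowns: 0.7300 × 31 = 22.63
Denominator: 104 + 22.63 = 126.63
RR3 = 51 / 126.63 = 0.4027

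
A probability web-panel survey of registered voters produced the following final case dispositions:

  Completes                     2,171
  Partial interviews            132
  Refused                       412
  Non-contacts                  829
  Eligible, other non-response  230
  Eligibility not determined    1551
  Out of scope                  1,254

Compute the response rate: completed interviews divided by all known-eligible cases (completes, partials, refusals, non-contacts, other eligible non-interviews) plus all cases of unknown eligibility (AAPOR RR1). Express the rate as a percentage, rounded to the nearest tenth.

40.8%

Top: 2171
Base: 2171 + 132 + 412 + 829 + 230 + 1551 = 5325
RR1 = 2171 / 5325 = 0.4077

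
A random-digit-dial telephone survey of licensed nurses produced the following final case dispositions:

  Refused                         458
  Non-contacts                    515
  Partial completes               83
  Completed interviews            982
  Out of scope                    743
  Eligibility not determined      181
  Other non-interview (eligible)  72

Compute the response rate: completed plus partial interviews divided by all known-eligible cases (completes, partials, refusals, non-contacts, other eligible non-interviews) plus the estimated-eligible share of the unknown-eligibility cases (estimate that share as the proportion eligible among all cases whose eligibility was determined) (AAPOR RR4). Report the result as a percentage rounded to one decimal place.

Numerator = 982 + 83 = 1065
Known eligible = 982 + 83 + 458 + 515 + 72 = 2110
e = 2110 / (2110 + 743) = 2110 / 2853 = 0.7396
Estimated eligible among unknowns = 0.7396 × 181 = 133.87
Denominator = 2110 + 133.87 = 2243.87
RR4 = 1065 / 2243.87 = 0.4746

47.5%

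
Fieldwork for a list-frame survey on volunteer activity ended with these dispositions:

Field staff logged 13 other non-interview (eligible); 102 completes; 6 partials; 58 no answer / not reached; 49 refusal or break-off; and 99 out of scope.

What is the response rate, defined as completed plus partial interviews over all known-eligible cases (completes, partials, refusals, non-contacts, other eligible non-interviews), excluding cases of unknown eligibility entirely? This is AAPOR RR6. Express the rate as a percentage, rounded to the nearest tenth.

Numerator = 102 + 6 = 108
Denom = 102 + 6 + 49 + 58 + 13 = 228
RR6 = 108 / 228 = 0.4737

47.4%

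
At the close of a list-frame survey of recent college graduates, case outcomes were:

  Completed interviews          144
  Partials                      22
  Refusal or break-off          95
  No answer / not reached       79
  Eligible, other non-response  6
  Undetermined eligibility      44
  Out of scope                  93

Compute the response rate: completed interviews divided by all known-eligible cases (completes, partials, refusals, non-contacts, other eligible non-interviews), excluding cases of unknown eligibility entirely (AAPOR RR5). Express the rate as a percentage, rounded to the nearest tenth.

41.6%

Numerator → 144
Base → 144 + 22 + 95 + 79 + 6 = 346
RR5 = 144 / 346 = 0.4162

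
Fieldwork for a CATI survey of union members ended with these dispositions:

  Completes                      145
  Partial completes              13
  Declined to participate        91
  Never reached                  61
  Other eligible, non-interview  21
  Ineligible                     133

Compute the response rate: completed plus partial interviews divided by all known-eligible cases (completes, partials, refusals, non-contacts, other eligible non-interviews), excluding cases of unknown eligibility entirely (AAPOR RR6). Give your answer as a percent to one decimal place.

Numerator = 145 + 13 = 158
Denominator = 145 + 13 + 91 + 61 + 21 = 331
RR6 = 158 / 331 = 0.4773

47.7%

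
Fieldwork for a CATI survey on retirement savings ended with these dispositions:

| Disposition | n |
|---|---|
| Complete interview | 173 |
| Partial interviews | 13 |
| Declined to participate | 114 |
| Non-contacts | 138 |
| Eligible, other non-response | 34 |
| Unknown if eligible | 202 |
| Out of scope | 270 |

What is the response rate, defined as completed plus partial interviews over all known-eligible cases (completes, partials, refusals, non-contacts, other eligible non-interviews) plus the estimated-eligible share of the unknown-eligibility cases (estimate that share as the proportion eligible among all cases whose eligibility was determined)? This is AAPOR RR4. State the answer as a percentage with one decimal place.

Numerator = 173 + 13 = 186
Known eligible = 173 + 13 + 114 + 138 + 34 = 472
e = 472 / (472 + 270) = 472 / 742 = 0.6361
e × U = 0.6361 × 202 = 128.49
Base = 472 + 128.49 = 600.49
RR4 = 186 / 600.49 = 0.3097

31.0%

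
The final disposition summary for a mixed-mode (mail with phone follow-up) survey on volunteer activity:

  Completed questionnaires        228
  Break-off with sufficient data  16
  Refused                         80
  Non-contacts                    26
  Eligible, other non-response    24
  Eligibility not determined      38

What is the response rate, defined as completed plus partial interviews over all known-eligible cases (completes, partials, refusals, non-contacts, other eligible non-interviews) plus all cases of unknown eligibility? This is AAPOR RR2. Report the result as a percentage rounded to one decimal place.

59.2%

Top → 228 + 16 = 244
Denominator → 228 + 16 + 80 + 26 + 24 + 38 = 412
RR2 = 244 / 412 = 0.5922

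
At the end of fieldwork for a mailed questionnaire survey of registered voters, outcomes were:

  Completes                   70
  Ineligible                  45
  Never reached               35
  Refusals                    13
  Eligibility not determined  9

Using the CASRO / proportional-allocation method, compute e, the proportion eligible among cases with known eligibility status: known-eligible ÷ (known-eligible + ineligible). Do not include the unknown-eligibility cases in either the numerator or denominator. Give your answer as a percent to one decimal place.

Known eligible → 70 + 13 + 35 = 118
e = 118 / (118 + 45) = 118 / 163 = 0.7239

72.4%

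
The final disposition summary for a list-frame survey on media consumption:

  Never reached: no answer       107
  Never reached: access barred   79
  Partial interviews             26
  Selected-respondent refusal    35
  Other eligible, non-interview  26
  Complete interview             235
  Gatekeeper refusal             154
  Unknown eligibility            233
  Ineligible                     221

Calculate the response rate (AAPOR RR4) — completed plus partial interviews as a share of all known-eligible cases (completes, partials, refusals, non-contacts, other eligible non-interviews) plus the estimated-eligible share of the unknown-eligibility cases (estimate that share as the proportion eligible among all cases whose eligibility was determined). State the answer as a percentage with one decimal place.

Declined to participate = 154 + 35 = 189
Non-contacts = 107 + 79 = 186
Top = 235 + 26 = 261
Determined eligible = 235 + 26 + 189 + 186 + 26 = 662
e = 662 / (662 + 221) = 662 / 883 = 0.7497
Eligible share of unknowns = 0.7497 × 233 = 174.68
Denominator = 662 + 174.68 = 836.68
RR4 = 261 / 836.68 = 0.3119

31.2%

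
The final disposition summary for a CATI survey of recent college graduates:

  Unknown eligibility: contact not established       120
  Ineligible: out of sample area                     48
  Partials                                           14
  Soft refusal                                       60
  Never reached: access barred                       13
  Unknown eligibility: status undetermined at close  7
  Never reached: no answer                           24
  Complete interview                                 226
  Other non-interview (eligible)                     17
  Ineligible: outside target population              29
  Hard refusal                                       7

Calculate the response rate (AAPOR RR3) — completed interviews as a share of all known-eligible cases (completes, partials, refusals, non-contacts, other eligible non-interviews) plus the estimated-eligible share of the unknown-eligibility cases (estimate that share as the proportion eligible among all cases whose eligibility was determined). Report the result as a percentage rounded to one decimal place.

Refusals = 7 + 60 = 67
No contact after all attempts = 24 + 13 = 37
Unknown if eligible = 120 + 7 = 127
Not eligible = 29 + 48 = 77
Top: 226
Eligible (known): 226 + 14 + 67 + 37 + 17 = 361
e = 361 / (361 + 77) = 361 / 438 = 0.8242
e × U: 0.8242 × 127 = 104.67
Denominator: 361 + 104.67 = 465.67
RR3 = 226 / 465.67 = 0.4853

48.5%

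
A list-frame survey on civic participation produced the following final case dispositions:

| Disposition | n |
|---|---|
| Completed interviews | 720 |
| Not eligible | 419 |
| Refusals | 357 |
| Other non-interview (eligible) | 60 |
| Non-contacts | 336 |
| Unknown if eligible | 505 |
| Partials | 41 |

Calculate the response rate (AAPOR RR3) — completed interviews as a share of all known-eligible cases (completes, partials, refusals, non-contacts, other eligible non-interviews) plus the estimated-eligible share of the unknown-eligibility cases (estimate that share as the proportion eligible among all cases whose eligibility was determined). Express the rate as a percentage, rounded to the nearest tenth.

37.7%

Num = 720
Known eligible = 720 + 41 + 357 + 336 + 60 = 1514
e = 1514 / (1514 + 419) = 1514 / 1933 = 0.7832
e × U = 0.7832 × 505 = 395.52
Denom = 1514 + 395.52 = 1909.52
RR3 = 720 / 1909.52 = 0.3771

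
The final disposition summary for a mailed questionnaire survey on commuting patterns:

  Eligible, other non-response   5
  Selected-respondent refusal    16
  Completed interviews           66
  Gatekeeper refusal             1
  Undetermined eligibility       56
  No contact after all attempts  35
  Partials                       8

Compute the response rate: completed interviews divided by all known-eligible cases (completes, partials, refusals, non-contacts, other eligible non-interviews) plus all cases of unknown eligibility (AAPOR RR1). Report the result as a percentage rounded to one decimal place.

35.3%

Refused = 1 + 16 = 17
Numerator: 66
Base: 66 + 8 + 17 + 35 + 5 + 56 = 187
RR1 = 66 / 187 = 0.3529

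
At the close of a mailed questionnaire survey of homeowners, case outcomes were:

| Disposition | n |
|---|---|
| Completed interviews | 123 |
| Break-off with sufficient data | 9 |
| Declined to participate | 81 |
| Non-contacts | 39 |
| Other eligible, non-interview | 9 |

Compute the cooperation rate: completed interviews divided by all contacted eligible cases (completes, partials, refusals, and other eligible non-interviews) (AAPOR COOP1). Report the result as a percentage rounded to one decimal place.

Num = 123
Denominator = 123 + 9 + 81 + 9 = 222
COOP1 = 123 / 222 = 0.5541

55.4%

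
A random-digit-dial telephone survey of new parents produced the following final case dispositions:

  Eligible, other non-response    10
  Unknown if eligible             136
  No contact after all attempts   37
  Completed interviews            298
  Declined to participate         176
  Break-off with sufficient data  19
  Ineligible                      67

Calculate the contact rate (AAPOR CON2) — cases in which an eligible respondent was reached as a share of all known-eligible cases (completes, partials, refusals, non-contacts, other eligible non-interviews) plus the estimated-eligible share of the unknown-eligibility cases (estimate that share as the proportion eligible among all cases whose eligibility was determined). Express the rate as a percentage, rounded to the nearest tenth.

Top → 298 + 19 + 176 + 10 = 503
Known eligible → 298 + 19 + 176 + 37 + 10 = 540
e = 540 / (540 + 67) = 540 / 607 = 0.8896
Estimated eligible among unknowns → 0.8896 × 136 = 120.99
Denom → 540 + 120.99 = 660.99
CON2 = 503 / 660.99 = 0.7610

76.1%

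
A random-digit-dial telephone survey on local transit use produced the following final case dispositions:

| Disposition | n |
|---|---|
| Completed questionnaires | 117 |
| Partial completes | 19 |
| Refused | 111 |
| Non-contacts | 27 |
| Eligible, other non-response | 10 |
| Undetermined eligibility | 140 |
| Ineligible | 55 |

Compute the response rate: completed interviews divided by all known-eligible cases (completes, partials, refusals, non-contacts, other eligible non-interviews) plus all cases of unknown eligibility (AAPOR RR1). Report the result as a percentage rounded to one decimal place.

Top → 117
Denominator → 117 + 19 + 111 + 27 + 10 + 140 = 424
RR1 = 117 / 424 = 0.2759

27.6%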